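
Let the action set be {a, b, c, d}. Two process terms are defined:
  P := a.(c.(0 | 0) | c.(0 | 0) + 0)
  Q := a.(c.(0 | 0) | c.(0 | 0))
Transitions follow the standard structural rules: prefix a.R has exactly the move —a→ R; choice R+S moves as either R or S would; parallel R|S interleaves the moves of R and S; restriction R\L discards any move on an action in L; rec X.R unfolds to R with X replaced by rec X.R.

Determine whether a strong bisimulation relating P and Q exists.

LTS(P): 5 reachable states
  p0 = a.(c.(0 | 0) | c.(0 | 0) + 0) :: —a→ p1
  p1 = c.(0 | 0) | c.(0 | 0) + 0 :: —c→ p2, —c→ p3
  p2 = 0 | 0 | c.(0 | 0) :: —c→ p4
  p3 = c.(0 | 0) | (0 | 0) :: —c→ p4
  p4 = 0 | 0 | (0 | 0) :: deadlocked
LTS(Q): 5 reachable states
  q0 = a.(c.(0 | 0) | c.(0 | 0)) :: —a→ q1
  q1 = c.(0 | 0) | c.(0 | 0) :: —c→ q2, —c→ q3
  q2 = 0 | 0 | c.(0 | 0) :: —c→ q4
  q3 = c.(0 | 0) | (0 | 0) :: —c→ q4
  q4 = 0 | 0 | (0 | 0) :: deadlocked
Bisimilarity quotient blocks:
  B0 = {p0, q0}
  B1 = {p1, q1}
  B2 = {p2, p3, q2, q3}
  B3 = {p4, q4}
p0 ∈ B0, q0 ∈ B0 → same block

bisimilar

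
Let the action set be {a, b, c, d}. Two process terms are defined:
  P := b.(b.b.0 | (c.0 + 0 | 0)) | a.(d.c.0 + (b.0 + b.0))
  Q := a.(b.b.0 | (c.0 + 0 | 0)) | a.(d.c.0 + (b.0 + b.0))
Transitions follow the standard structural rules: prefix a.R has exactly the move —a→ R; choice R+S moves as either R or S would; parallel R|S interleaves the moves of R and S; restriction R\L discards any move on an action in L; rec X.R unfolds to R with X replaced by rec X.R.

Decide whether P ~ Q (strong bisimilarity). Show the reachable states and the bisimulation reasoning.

P's transition system — 28 states:
  p0 = b.(b.b.0 | (c.0 + 0 | 0)) | a.(d.c.0 + (b.0 + b.0)) has moves —a→ p1, —b→ p2
  p1 = b.(b.b.0 | (c.0 + 0 | 0)) | (d.c.0 + (b.0 + b.0)) has moves —b→ p3, —b→ p4, —d→ p5
  p2 = b.b.0 | (c.0 + 0 | 0) | a.(d.c.0 + (b.0 + b.0)) has moves —a→ p4, —b→ p6, —c→ p7
  p3 = b.(b.b.0 | (c.0 + 0 | 0)) | 0 has moves —b→ p8
  p4 = b.b.0 | (c.0 + 0 | 0) | (d.c.0 + (b.0 + b.0)) has moves —b→ p8, —b→ p9, —c→ p10, —d→ p11
  p5 = b.(b.b.0 | (c.0 + 0 | 0)) | c.0 has moves —b→ p11, —c→ p3
  p6 = b.0 | (c.0 + 0 | 0) | a.(d.c.0 + (b.0 + b.0)) has moves —a→ p9, —b→ p12, —c→ p13
  p7 = b.b.0 | 0 | a.(d.c.0 + (b.0 + b.0)) has moves —a→ p10, —b→ p13
  p8 = b.b.0 | (c.0 + 0 | 0) | 0 has moves —b→ p14, —c→ p15
  p9 = b.0 | (c.0 + 0 | 0) | (d.c.0 + (b.0 + b.0)) has moves —b→ p14, —b→ p16, —c→ p17, —d→ p18
  p10 = b.b.0 | 0 | (d.c.0 + (b.0 + b.0)) has moves —b→ p15, —b→ p17, —d→ p19
  p11 = b.b.0 | (c.0 + 0 | 0) | c.0 has moves —b→ p18, —c→ p19, —c→ p8
  p12 = 0 | (c.0 + 0 | 0) | a.(d.c.0 + (b.0 + b.0)) has moves —a→ p16, —c→ p20
  p13 = b.0 | 0 | a.(d.c.0 + (b.0 + b.0)) has moves —a→ p17, —b→ p20
  p14 = b.0 | (c.0 + 0 | 0) | 0 has moves —b→ p21, —c→ p22
  p15 = b.b.0 | 0 | 0 has moves —b→ p22
  p16 = 0 | (c.0 + 0 | 0) | (d.c.0 + (b.0 + b.0)) has moves —b→ p21, —c→ p23, —d→ p24
  p17 = b.0 | 0 | (d.c.0 + (b.0 + b.0)) has moves —b→ p22, —b→ p23, —d→ p25
  p18 = b.0 | (c.0 + 0 | 0) | c.0 has moves —b→ p24, —c→ p14, —c→ p25
  p19 = b.b.0 | 0 | c.0 has moves —b→ p25, —c→ p15
  p20 = 0 | 0 | a.(d.c.0 + (b.0 + b.0)) has moves —a→ p23
  p21 = 0 | (c.0 + 0 | 0) | 0 has moves —c→ p26
  p22 = b.0 | 0 | 0 has moves —b→ p26
  p23 = 0 | 0 | (d.c.0 + (b.0 + b.0)) has moves —b→ p26, —d→ p27
  p24 = 0 | (c.0 + 0 | 0) | c.0 has moves —c→ p21, —c→ p27
  p25 = b.0 | 0 | c.0 has moves —b→ p27, —c→ p22
  p26 = 0 | 0 | 0 has moves ·
  p27 = 0 | 0 | c.0 has moves —c→ p26
Q's transition system — 28 states:
  q0 = a.(b.b.0 | (c.0 + 0 | 0)) | a.(d.c.0 + (b.0 + b.0)) has moves —a→ q1, —a→ q2
  q1 = a.(b.b.0 | (c.0 + 0 | 0)) | (d.c.0 + (b.0 + b.0)) has moves —a→ q3, —b→ q4, —d→ q5
  q2 = b.b.0 | (c.0 + 0 | 0) | a.(d.c.0 + (b.0 + b.0)) has moves —a→ q3, —b→ q6, —c→ q7
  q3 = b.b.0 | (c.0 + 0 | 0) | (d.c.0 + (b.0 + b.0)) has moves —b→ q8, —b→ q9, —c→ q10, —d→ q11
  q4 = a.(b.b.0 | (c.0 + 0 | 0)) | 0 has moves —a→ q9
  q5 = a.(b.b.0 | (c.0 + 0 | 0)) | c.0 has moves —a→ q11, —c→ q4
  q6 = b.0 | (c.0 + 0 | 0) | a.(d.c.0 + (b.0 + b.0)) has moves —a→ q8, —b→ q12, —c→ q13
  q7 = b.b.0 | 0 | a.(d.c.0 + (b.0 + b.0)) has moves —a→ q10, —b→ q13
  q8 = b.0 | (c.0 + 0 | 0) | (d.c.0 + (b.0 + b.0)) has moves —b→ q14, —b→ q15, —c→ q16, —d→ q17
  q9 = b.b.0 | (c.0 + 0 | 0) | 0 has moves —b→ q15, —c→ q18
  q10 = b.b.0 | 0 | (d.c.0 + (b.0 + b.0)) has moves —b→ q16, —b→ q18, —d→ q19
  q11 = b.b.0 | (c.0 + 0 | 0) | c.0 has moves —b→ q17, —c→ q19, —c→ q9
  q12 = 0 | (c.0 + 0 | 0) | a.(d.c.0 + (b.0 + b.0)) has moves —a→ q14, —c→ q20
  q13 = b.0 | 0 | a.(d.c.0 + (b.0 + b.0)) has moves —a→ q16, —b→ q20
  q14 = 0 | (c.0 + 0 | 0) | (d.c.0 + (b.0 + b.0)) has moves —b→ q21, —c→ q22, —d→ q23
  q15 = b.0 | (c.0 + 0 | 0) | 0 has moves —b→ q21, —c→ q24
  q16 = b.0 | 0 | (d.c.0 + (b.0 + b.0)) has moves —b→ q22, —b→ q24, —d→ q25
  q17 = b.0 | (c.0 + 0 | 0) | c.0 has moves —b→ q23, —c→ q15, —c→ q25
  q18 = b.b.0 | 0 | 0 has moves —b→ q24
  q19 = b.b.0 | 0 | c.0 has moves —b→ q25, —c→ q18
  q20 = 0 | 0 | a.(d.c.0 + (b.0 + b.0)) has moves —a→ q22
  q21 = 0 | (c.0 + 0 | 0) | 0 has moves —c→ q26
  q22 = 0 | 0 | (d.c.0 + (b.0 + b.0)) has moves —b→ q26, —d→ q27
  q23 = 0 | (c.0 + 0 | 0) | c.0 has moves —c→ q21, —c→ q27
  q24 = b.0 | 0 | 0 has moves —b→ q26
  q25 = b.0 | 0 | c.0 has moves —b→ q27, —c→ q24
  q26 = 0 | 0 | 0 has moves ·
  q27 = 0 | 0 | c.0 has moves —c→ q26
Bisimilarity quotient blocks:
  B0 = {p0}
  B1 = {p1}
  B2 = {p5}
  B3 = {p3}
  B4 = {p19, p8, q19, q9}
  B5 = {p14, p25, q15, q25}
  B6 = {p21, p27, q21, q27}
  B7 = {p26, q26}
  B8 = {p22, q24}
  B9 = {p15, q18}
  B10 = {p11, q11}
  B11 = {p18, q17}
  B12 = {p24, q23}
  B13 = {p4, q3}
  B14 = {p9, q8}
  B15 = {p16, q14}
  B16 = {p23, q22}
  B17 = {p17, q16}
  B18 = {p10, q10}
  B19 = {p2, q2}
  B20 = {p6, q6}
  B21 = {p13, q13}
  B22 = {p20, q20}
  B23 = {p12, q12}
  B24 = {p7, q7}
  B25 = {q0}
  B26 = {q1}
  B27 = {q5}
  B28 = {q4}
p0 ∈ B0, q0 ∈ B25 → different blocks

not bisimilar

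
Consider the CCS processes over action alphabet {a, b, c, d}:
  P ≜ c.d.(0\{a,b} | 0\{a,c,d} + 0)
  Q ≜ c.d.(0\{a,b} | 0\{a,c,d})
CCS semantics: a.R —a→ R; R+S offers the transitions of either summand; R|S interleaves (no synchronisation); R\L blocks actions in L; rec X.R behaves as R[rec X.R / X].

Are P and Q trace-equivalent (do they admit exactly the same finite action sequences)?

trace-equivalent

Reachable graph of P (3 states):
  m0 = c.d.(0\{a,b} | 0\{a,c,d} + 0) | =c=> m1
  m1 = d.(0\{a,b} | 0\{a,c,d} + 0) | =d=> m2
  m2 = 0\{a,b} | 0\{a,c,d} + 0 | deadlocked
Reachable graph of Q (3 states):
  n0 = c.d.(0\{a,b} | 0\{a,c,d}) | =c=> n1
  n1 = d.(0\{a,b} | 0\{a,c,d}) | =d=> n2
  n2 = 0\{a,b} | 0\{a,c,d} | deadlocked
Coarsest stable partition (strong bisimilarity classes):
  B0 = {m0, n0}
  B1 = {m1, n1}
  B2 = {m2, n2}
m0 ∈ B0, n0 ∈ B0 → same block
Bisimilar ⇒ trace-equivalent.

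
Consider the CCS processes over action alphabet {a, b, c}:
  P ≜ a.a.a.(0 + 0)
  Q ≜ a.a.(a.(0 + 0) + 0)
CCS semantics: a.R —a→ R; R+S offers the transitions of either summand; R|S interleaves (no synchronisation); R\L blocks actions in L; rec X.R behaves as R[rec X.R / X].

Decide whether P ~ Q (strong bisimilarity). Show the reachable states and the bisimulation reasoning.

LTS(P): 4 reachable states
  s0 = a.a.a.(0 + 0) :: =a=> s1
  s1 = a.a.(0 + 0) :: =a=> s2
  s2 = a.(0 + 0) :: =a=> s3
  s3 = 0 + 0 :: ∅
LTS(Q): 4 reachable states
  t0 = a.a.(a.(0 + 0) + 0) :: =a=> t1
  t1 = a.(a.(0 + 0) + 0) :: =a=> t2
  t2 = a.(0 + 0) + 0 :: =a=> t3
  t3 = 0 + 0 :: ∅
Coarsest stable partition (strong bisimilarity classes):
  B0 = {s0, t0}
  B1 = {s1, t1}
  B2 = {s2, t2}
  B3 = {s3, t3}
s0 ∈ B0, t0 ∈ B0 → same block

bisimilar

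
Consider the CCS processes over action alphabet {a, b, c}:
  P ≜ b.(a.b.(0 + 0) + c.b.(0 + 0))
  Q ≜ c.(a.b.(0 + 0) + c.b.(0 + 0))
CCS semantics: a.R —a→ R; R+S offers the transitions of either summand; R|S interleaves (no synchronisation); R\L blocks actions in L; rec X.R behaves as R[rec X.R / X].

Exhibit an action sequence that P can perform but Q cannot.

P's transition system — 4 states:
  m0 = b.(a.b.(0 + 0) + c.b.(0 + 0)) has moves --b--▸ m1
  m1 = a.b.(0 + 0) + c.b.(0 + 0) has moves --a--▸ m2, --c--▸ m2
  m2 = b.(0 + 0) has moves --b--▸ m3
  m3 = 0 + 0 has moves ·
Q's transition system — 4 states:
  n0 = c.(a.b.(0 + 0) + c.b.(0 + 0)) has moves --c--▸ n1
  n1 = a.b.(0 + 0) + c.b.(0 + 0) has moves --a--▸ n2, --c--▸ n2
  n2 = b.(0 + 0) has moves --b--▸ n3
  n3 = 0 + 0 has moves ·
Run σ = ⟨b⟩ on P: start {m0}
  after b @ step 1: {m1}
  ✓ P
Run σ = ⟨b⟩ on Q: start {n0}
  after b @ step 1: ∅ (Q stuck)

b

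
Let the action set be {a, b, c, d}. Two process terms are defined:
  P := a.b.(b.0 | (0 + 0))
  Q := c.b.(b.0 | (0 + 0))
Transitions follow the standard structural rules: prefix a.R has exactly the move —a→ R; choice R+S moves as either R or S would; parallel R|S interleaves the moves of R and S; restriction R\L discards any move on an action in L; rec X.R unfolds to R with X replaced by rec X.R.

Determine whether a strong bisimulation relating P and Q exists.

Reachable graph of P (4 states):
  s0 = a.b.(b.0 | (0 + 0)) ⊢ -a-> s1
  s1 = b.(b.0 | (0 + 0)) ⊢ -b-> s2
  s2 = b.0 | (0 + 0) ⊢ -b-> s3
  s3 = 0 | (0 + 0) ⊢ ∅
Reachable graph of Q (4 states):
  t0 = c.b.(b.0 | (0 + 0)) ⊢ -c-> t1
  t1 = b.(b.0 | (0 + 0)) ⊢ -b-> t2
  t2 = b.0 | (0 + 0) ⊢ -b-> t3
  t3 = 0 | (0 + 0) ⊢ ∅
Bisimilarity quotient blocks:
  B0 = {s0}
  B1 = {s1, t1}
  B2 = {s2, t2}
  B3 = {s3, t3}
  B4 = {t0}
s0 ∈ B0, t0 ∈ B4 → different blocks

NO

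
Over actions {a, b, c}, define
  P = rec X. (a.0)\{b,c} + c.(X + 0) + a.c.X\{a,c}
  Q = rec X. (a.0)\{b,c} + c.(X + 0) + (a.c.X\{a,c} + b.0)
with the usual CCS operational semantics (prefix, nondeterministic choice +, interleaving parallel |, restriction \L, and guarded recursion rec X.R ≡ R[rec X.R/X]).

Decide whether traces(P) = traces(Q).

LTS(P): 5 reachable states
  p0 = rec X. (a.0)\{b,c} + c.(X + 0) + a.c.X\{a,c} | --a--▸ p1, --a--▸ p2, --c--▸ p3
  p1 = 0\{b,c} | (no moves)
  p2 = c.(rec X. (a.0)\{b,c} + c.(X + 0) + a.c.X\{a,c})\{a,c} | --c--▸ p4
  p3 = (rec X. (a.0)\{b,c} + c.(X + 0) + a.c.X\{a,c}) + 0 | --a--▸ p1, --a--▸ p2, --c--▸ p3
  p4 = (rec X. (a.0)\{b,c} + c.(X + 0) + a.c.X\{a,c})\{a,c} | (no moves)
LTS(Q): 7 reachable states
  q0 = rec X. (a.0)\{b,c} + c.(X + 0) + (a.c.X\{a,c} + b.0) | --a--▸ q1, --a--▸ q2, --b--▸ q3, --c--▸ q4
  q1 = 0\{b,c} | (no moves)
  q2 = c.(rec X. (a.0)\{b,c} + c.(X + 0) + (a.c.X\{a,c} + b.0))\{a,c} | --c--▸ q5
  q3 = 0 | (no moves)
  q4 = (rec X. (a.0)\{b,c} + c.(X + 0) + (a.c.X\{a,c} + b.0)) + 0 | --a--▸ q1, --a--▸ q2, --b--▸ q3, --c--▸ q4
  q5 = (rec X. (a.0)\{b,c} + c.(X + 0) + (a.c.X\{a,c} + b.0))\{a,c} | --b--▸ q6
  q6 = 0\{a,c} | (no moves)
Trace ⟨b⟩ through Q, begin at {q0}:
  [1] b ⇒ {q3}
  ✓ Q
Trace ⟨b⟩ through P, begin at {p0}:
  [1] b ⇒ ∅ (P stuck)

trace-distinct — witness ⟨b⟩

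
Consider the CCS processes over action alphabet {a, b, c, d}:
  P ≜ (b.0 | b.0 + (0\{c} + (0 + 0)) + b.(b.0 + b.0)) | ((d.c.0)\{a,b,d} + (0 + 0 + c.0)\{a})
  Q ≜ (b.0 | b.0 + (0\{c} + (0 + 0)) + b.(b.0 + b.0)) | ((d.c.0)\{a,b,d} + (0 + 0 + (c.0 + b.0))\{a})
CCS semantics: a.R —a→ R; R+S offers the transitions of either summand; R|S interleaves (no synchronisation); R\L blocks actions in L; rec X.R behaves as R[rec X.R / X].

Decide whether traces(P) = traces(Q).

P's transition system — 12 states:
  s0 = (b.0 | b.0 + (0\{c} + (0 + 0)) + b.(b.0 + b.0)) | ((d.c.0)\{a,b,d} + (0 + 0 + c.0)\{a}) | =b=> s1, =b=> s2, =b=> s3, =c=> s4
  s1 = (b.0 + b.0) | ((d.c.0)\{a,b,d} + (0 + 0 + c.0)\{a}) | =b=> s5, =c=> s6
  s2 = 0 | b.0 | ((d.c.0)\{a,b,d} + (0 + 0 + c.0)\{a}) | =b=> s7, =c=> s8
  s3 = b.0 | 0 | ((d.c.0)\{a,b,d} + (0 + 0 + c.0)\{a}) | =b=> s7, =c=> s9
  s4 = (b.0 | b.0 + (0\{c} + (0 + 0)) + b.(b.0 + b.0)) | 0\{a} | =b=> s6, =b=> s8, =b=> s9
  s5 = 0 | ((d.c.0)\{a,b,d} + (0 + 0 + c.0)\{a}) | =c=> s10
  s6 = (b.0 + b.0) | 0\{a} | =b=> s10
  s7 = 0 | 0 | ((d.c.0)\{a,b,d} + (0 + 0 + c.0)\{a}) | =c=> s11
  s8 = 0 | b.0 | 0\{a} | =b=> s11
  s9 = b.0 | 0 | 0\{a} | =b=> s11
  s10 = 0 | 0\{a} | ·
  s11 = 0 | 0 | 0\{a} | ·
Q's transition system — 12 states:
  t0 = (b.0 | b.0 + (0\{c} + (0 + 0)) + b.(b.0 + b.0)) | ((d.c.0)\{a,b,d} + (0 + 0 + (c.0 + b.0))\{a}) | =b=> t1, =b=> t2, =b=> t3, =b=> t4, =c=> t2
  t1 = (b.0 + b.0) | ((d.c.0)\{a,b,d} + (0 + 0 + (c.0 + b.0))\{a}) | =b=> t5, =b=> t6, =c=> t5
  t2 = (b.0 | b.0 + (0\{c} + (0 + 0)) + b.(b.0 + b.0)) | 0\{a} | =b=> t5, =b=> t7, =b=> t8
  t3 = 0 | b.0 | ((d.c.0)\{a,b,d} + (0 + 0 + (c.0 + b.0))\{a}) | =b=> t7, =b=> t9, =c=> t7
  t4 = b.0 | 0 | ((d.c.0)\{a,b,d} + (0 + 0 + (c.0 + b.0))\{a}) | =b=> t8, =b=> t9, =c=> t8
  t5 = (b.0 + b.0) | 0\{a} | =b=> t10
  t6 = 0 | ((d.c.0)\{a,b,d} + (0 + 0 + (c.0 + b.0))\{a}) | =b=> t10, =c=> t10
  t7 = 0 | b.0 | 0\{a} | =b=> t11
  t8 = b.0 | 0 | 0\{a} | =b=> t11
  t9 = 0 | 0 | ((d.c.0)\{a,b,d} + (0 + 0 + (c.0 + b.0))\{a}) | =b=> t11, =c=> t11
  t10 = 0 | 0\{a} | ·
  t11 = 0 | 0 | 0\{a} | ·
Run σ = ⟨bbb⟩ on Q: start {t0}
  [1] b ⇒ {t1, t2, t3, t4}
  [2] b ⇒ {t5, t6, t7, t8, t9}
  [3] b ⇒ {t10, t11}
  Q completes σ.
Run σ = ⟨bbb⟩ on P: start {s0}
  [1] b ⇒ {s1, s2, s3}
  [2] b ⇒ {s5, s7}
  [3] b ⇒ ∅  — P cannot continue

trace-distinct — witness ⟨bbb⟩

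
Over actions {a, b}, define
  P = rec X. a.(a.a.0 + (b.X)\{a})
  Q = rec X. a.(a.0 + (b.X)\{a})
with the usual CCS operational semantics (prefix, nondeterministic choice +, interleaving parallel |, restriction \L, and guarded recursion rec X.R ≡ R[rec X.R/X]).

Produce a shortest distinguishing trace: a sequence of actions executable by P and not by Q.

P's transition system — 5 states:
  p0 = rec X. a.(a.a.0 + (b.X)\{a}) ⊢ -a-> p1
  p1 = a.a.0 + (b.(rec X. a.(a.a.0 + (b.X)\{a})))\{a} ⊢ -a-> p2, -b-> p3
  p2 = a.0 ⊢ -a-> p4
  p3 = (rec X. a.(a.a.0 + (b.X)\{a}))\{a} ⊢ stopped
  p4 = 0 ⊢ stopped
Q's transition system — 4 states:
  q0 = rec X. a.(a.0 + (b.X)\{a}) ⊢ -a-> q1
  q1 = a.0 + (b.(rec X. a.(a.0 + (b.X)\{a})))\{a} ⊢ -a-> q2, -b-> q3
  q2 = 0 ⊢ stopped
  q3 = (rec X. a.(a.0 + (b.X)\{a}))\{a} ⊢ stopped
Executing aaa from P (initial set {p0}):
  after a @ step 1: {p1}
  after a @ step 2: {p2}
  after a @ step 3: {p4}
  — P admits the full trace.
Executing aaa from Q (initial set {q0}):
  after a @ step 1: {q1}
  after a @ step 2: {q2}
  after a @ step 3: no successor for Q

aaa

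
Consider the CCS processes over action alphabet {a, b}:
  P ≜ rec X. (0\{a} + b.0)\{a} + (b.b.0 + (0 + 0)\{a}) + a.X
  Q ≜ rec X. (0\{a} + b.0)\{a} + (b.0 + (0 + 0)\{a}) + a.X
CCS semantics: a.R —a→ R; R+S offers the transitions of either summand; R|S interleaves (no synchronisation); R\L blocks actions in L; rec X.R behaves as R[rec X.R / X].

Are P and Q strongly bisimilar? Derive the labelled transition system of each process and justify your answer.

LTS(P): 4 reachable states
  p0 = rec X. (0\{a} + b.0)\{a} + (b.b.0 + (0 + 0)\{a}) + a.X has moves ··a··> p0, ··b··> p1, ··b··> p2
  p1 = 0\{a} has moves (no moves)
  p2 = b.0 has moves ··b··> p3
  p3 = 0 has moves (no moves)
LTS(Q): 3 reachable states
  q0 = rec X. (0\{a} + b.0)\{a} + (b.0 + (0 + 0)\{a}) + a.X has moves ··a··> q0, ··b··> q1, ··b··> q2
  q1 = 0 has moves (no moves)
  q2 = 0\{a} has moves (no moves)
Bisimilarity quotient blocks:
  B0 = {p0}
  B1 = {p1, p3, q1, q2}
  B2 = {p2}
  B3 = {q0}
p0 ∈ B0, q0 ∈ B3 → different blocks

NO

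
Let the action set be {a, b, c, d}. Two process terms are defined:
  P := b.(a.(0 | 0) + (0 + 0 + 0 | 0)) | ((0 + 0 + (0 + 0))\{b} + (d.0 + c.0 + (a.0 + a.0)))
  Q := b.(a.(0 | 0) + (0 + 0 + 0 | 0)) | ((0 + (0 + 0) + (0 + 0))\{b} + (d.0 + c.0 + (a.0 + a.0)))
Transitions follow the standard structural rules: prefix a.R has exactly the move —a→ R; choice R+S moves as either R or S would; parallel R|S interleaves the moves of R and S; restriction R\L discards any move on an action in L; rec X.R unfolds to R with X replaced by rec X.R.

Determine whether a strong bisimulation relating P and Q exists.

Reachable graph of P (6 states):
  m0 = b.(a.(0 | 0) + (0 + 0 + 0 | 0)) | ((0 + 0 + (0 + 0))\{b} + (d.0 + c.0 + (a.0 + a.0))) | =a=> m1, =b=> m2, =c=> m1, =d=> m1
  m1 = b.(a.(0 | 0) + (0 + 0 + 0 | 0)) | 0 | =b=> m3
  m2 = (a.(0 | 0) + (0 + 0 + 0 | 0)) | ((0 + 0 + (0 + 0))\{b} + (d.0 + c.0 + (a.0 + a.0))) | =a=> m3, =a=> m4, =c=> m3, =d=> m3
  m3 = (a.(0 | 0) + (0 + 0 + 0 | 0)) | 0 | =a=> m5
  m4 = 0 | 0 | ((0 + 0 + (0 + 0))\{b} + (d.0 + c.0 + (a.0 + a.0))) | =a=> m5, =c=> m5, =d=> m5
  m5 = 0 | 0 | 0 | stopped
Reachable graph of Q (6 states):
  n0 = b.(a.(0 | 0) + (0 + 0 + 0 | 0)) | ((0 + (0 + 0) + (0 + 0))\{b} + (d.0 + c.0 + (a.0 + a.0))) | =a=> n1, =b=> n2, =c=> n1, =d=> n1
  n1 = b.(a.(0 | 0) + (0 + 0 + 0 | 0)) | 0 | =b=> n3
  n2 = (a.(0 | 0) + (0 + 0 + 0 | 0)) | ((0 + (0 + 0) + (0 + 0))\{b} + (d.0 + c.0 + (a.0 + a.0))) | =a=> n3, =a=> n4, =c=> n3, =d=> n3
  n3 = (a.(0 | 0) + (0 + 0 + 0 | 0)) | 0 | =a=> n5
  n4 = 0 | 0 | ((0 + (0 + 0) + (0 + 0))\{b} + (d.0 + c.0 + (a.0 + a.0))) | =a=> n5, =c=> n5, =d=> n5
  n5 = 0 | 0 | 0 | stopped
Coarsest stable partition (strong bisimilarity classes):
  B0 = {m0, n0}
  B1 = {m1, n1}
  B2 = {m3, n3}
  B3 = {m5, n5}
  B4 = {m2, n2}
  B5 = {m4, n4}
m0 ∈ B0, n0 ∈ B0 → same block

P ~ Q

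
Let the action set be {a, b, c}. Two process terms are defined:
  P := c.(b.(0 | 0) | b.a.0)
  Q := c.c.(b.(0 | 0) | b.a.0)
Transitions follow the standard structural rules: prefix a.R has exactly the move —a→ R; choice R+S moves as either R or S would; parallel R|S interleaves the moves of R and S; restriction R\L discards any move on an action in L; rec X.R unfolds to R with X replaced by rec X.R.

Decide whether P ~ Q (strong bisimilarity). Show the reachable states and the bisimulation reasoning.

NO

LTS(P): 7 reachable states
  m0 = c.(b.(0 | 0) | b.a.0) ⊢ --c--▸ m1
  m1 = b.(0 | 0) | b.a.0 ⊢ --b--▸ m2, --b--▸ m3
  m2 = 0 | 0 | b.a.0 ⊢ --b--▸ m4
  m3 = b.(0 | 0) | a.0 ⊢ --a--▸ m5, --b--▸ m4
  m4 = 0 | 0 | a.0 ⊢ --a--▸ m6
  m5 = b.(0 | 0) | 0 ⊢ --b--▸ m6
  m6 = 0 | 0 | 0 ⊢ ·
LTS(Q): 8 reachable states
  n0 = c.c.(b.(0 | 0) | b.a.0) ⊢ --c--▸ n1
  n1 = c.(b.(0 | 0) | b.a.0) ⊢ --c--▸ n2
  n2 = b.(0 | 0) | b.a.0 ⊢ --b--▸ n3, --b--▸ n4
  n3 = 0 | 0 | b.a.0 ⊢ --b--▸ n5
  n4 = b.(0 | 0) | a.0 ⊢ --a--▸ n6, --b--▸ n5
  n5 = 0 | 0 | a.0 ⊢ --a--▸ n7
  n6 = b.(0 | 0) | 0 ⊢ --b--▸ n7
  n7 = 0 | 0 | 0 ⊢ ·
Coarsest stable partition (strong bisimilarity classes):
  B0 = {m0, n1}
  B1 = {m1, n2}
  B2 = {m2, n3}
  B3 = {m4, n5}
  B4 = {m6, n7}
  B5 = {m3, n4}
  B6 = {m5, n6}
  B7 = {n0}
m0 ∈ B0, n0 ∈ B7 → different blocks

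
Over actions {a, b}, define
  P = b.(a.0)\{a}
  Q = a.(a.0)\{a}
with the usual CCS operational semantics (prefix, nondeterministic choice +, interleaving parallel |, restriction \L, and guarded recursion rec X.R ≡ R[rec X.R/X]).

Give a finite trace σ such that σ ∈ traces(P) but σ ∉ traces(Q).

LTS(P): 2 reachable states
  m0 = b.(a.0)\{a} → ··b··> m1
  m1 = (a.0)\{a} → ∅
LTS(Q): 2 reachable states
  n0 = a.(a.0)\{a} → ··a··> n1
  n1 = (a.0)\{a} → ∅
Trace ⟨b⟩ through P, begin at {m0}:
  step 1 (b): {m1}
  ✓ P
Trace ⟨b⟩ through Q, begin at {n0}:
  step 1 (b): ∅  — Q cannot continue

b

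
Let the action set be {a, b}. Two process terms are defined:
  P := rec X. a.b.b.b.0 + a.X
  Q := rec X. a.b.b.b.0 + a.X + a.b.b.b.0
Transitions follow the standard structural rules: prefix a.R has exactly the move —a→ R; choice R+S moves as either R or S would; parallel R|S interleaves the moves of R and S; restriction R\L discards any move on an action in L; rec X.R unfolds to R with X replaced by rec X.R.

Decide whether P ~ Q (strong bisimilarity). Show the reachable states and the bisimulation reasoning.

Reachable graph of P (5 states):
  m0 = rec X. a.b.b.b.0 + a.X ⊢ ··a··> m0, ··a··> m1
  m1 = b.b.b.0 ⊢ ··b··> m2
  m2 = b.b.0 ⊢ ··b··> m3
  m3 = b.0 ⊢ ··b··> m4
  m4 = 0 ⊢ (no moves)
Reachable graph of Q (5 states):
  n0 = rec X. a.b.b.b.0 + a.X + a.b.b.b.0 ⊢ ··a··> n0, ··a··> n1
  n1 = b.b.b.0 ⊢ ··b··> n2
  n2 = b.b.0 ⊢ ··b··> n3
  n3 = b.0 ⊢ ··b··> n4
  n4 = 0 ⊢ (no moves)
Bisimilarity quotient blocks:
  B0 = {m0, n0}
  B1 = {m1, n1}
  B2 = {m2, n2}
  B3 = {m3, n3}
  B4 = {m4, n4}
m0 ∈ B0, n0 ∈ B0 → same block

bisimilar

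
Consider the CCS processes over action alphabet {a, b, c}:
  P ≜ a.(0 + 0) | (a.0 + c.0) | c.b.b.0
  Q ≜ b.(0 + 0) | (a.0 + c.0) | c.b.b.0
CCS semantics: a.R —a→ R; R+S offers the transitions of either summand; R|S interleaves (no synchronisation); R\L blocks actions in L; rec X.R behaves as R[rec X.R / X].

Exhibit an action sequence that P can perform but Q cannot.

aa

LTS(P): 16 reachable states
  u0 = a.(0 + 0) | (a.0 + c.0) | c.b.b.0 → -a-> u1, -a-> u2, -c-> u2, -c-> u3
  u1 = (0 + 0) | (a.0 + c.0) | c.b.b.0 → -a-> u4, -c-> u4, -c-> u5
  u2 = a.(0 + 0) | 0 | c.b.b.0 → -a-> u4, -c-> u6
  u3 = a.(0 + 0) | (a.0 + c.0) | b.b.0 → -a-> u5, -a-> u6, -b-> u7, -c-> u6
  u4 = (0 + 0) | 0 | c.b.b.0 → -c-> u8
  u5 = (0 + 0) | (a.0 + c.0) | b.b.0 → -a-> u8, -b-> u9, -c-> u8
  u6 = a.(0 + 0) | 0 | b.b.0 → -a-> u8, -b-> u10
  u7 = a.(0 + 0) | (a.0 + c.0) | b.0 → -a-> u10, -a-> u9, -b-> u11, -c-> u10
  u8 = (0 + 0) | 0 | b.b.0 → -b-> u12
  u9 = (0 + 0) | (a.0 + c.0) | b.0 → -a-> u12, -b-> u13, -c-> u12
  u10 = a.(0 + 0) | 0 | b.0 → -a-> u12, -b-> u14
  u11 = a.(0 + 0) | (a.0 + c.0) | 0 → -a-> u13, -a-> u14, -c-> u14
  u12 = (0 + 0) | 0 | b.0 → -b-> u15
  u13 = (0 + 0) | (a.0 + c.0) | 0 → -a-> u15, -c-> u15
  u14 = a.(0 + 0) | 0 | 0 → -a-> u15
  u15 = (0 + 0) | 0 | 0 → ·
LTS(Q): 16 reachable states
  v0 = b.(0 + 0) | (a.0 + c.0) | c.b.b.0 → -a-> v1, -b-> v2, -c-> v1, -c-> v3
  v1 = b.(0 + 0) | 0 | c.b.b.0 → -b-> v4, -c-> v5
  v2 = (0 + 0) | (a.0 + c.0) | c.b.b.0 → -a-> v4, -c-> v4, -c-> v6
  v3 = b.(0 + 0) | (a.0 + c.0) | b.b.0 → -a-> v5, -b-> v6, -b-> v7, -c-> v5
  v4 = (0 + 0) | 0 | c.b.b.0 → -c-> v8
  v5 = b.(0 + 0) | 0 | b.b.0 → -b-> v8, -b-> v9
  v6 = (0 + 0) | (a.0 + c.0) | b.b.0 → -a-> v8, -b-> v10, -c-> v8
  v7 = b.(0 + 0) | (a.0 + c.0) | b.0 → -a-> v9, -b-> v10, -b-> v11, -c-> v9
  v8 = (0 + 0) | 0 | b.b.0 → -b-> v12
  v9 = b.(0 + 0) | 0 | b.0 → -b-> v12, -b-> v13
  v10 = (0 + 0) | (a.0 + c.0) | b.0 → -a-> v12, -b-> v14, -c-> v12
  v11 = b.(0 + 0) | (a.0 + c.0) | 0 → -a-> v13, -b-> v14, -c-> v13
  v12 = (0 + 0) | 0 | b.0 → -b-> v15
  v13 = b.(0 + 0) | 0 | 0 → -b-> v15
  v14 = (0 + 0) | (a.0 + c.0) | 0 → -a-> v15, -c-> v15
  v15 = (0 + 0) | 0 | 0 → ·
Executing aa from P (initial set {u0}):
  [1] a ⇒ {u1, u2}
  [2] a ⇒ {u4}
  — P admits the full trace.
Executing aa from Q (initial set {v0}):
  [1] a ⇒ {v1}
  [2] a ⇒ no successor for Q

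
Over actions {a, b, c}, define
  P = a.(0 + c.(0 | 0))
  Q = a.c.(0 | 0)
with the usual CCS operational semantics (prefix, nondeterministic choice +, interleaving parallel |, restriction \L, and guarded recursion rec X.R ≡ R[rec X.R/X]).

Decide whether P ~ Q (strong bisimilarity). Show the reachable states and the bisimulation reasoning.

P ~ Q

Reachable graph of P (3 states):
  m0 = a.(0 + c.(0 | 0)) | —a→ m1
  m1 = 0 + c.(0 | 0) | —c→ m2
  m2 = 0 | 0 | ∅
Reachable graph of Q (3 states):
  n0 = a.c.(0 | 0) | —a→ n1
  n1 = c.(0 | 0) | —c→ n2
  n2 = 0 | 0 | ∅
Bisimilarity quotient blocks:
  B0 = {m0, n0}
  B1 = {m1, n1}
  B2 = {m2, n2}
m0 ∈ B0, n0 ∈ B0 → same block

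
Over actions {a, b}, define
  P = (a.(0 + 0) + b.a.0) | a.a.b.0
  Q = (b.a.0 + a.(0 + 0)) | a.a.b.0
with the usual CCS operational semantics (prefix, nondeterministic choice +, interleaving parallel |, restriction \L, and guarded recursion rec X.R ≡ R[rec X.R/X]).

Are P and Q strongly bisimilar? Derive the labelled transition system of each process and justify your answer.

YES

P's transition system — 16 states:
  s0 = (a.(0 + 0) + b.a.0) | a.a.b.0 ⊢ -a-> s1, -a-> s2, -b-> s3
  s1 = (0 + 0) | a.a.b.0 ⊢ -a-> s4
  s2 = (a.(0 + 0) + b.a.0) | a.b.0 ⊢ -a-> s4, -a-> s5, -b-> s6
  s3 = a.0 | a.a.b.0 ⊢ -a-> s6, -a-> s7
  s4 = (0 + 0) | a.b.0 ⊢ -a-> s8
  s5 = (a.(0 + 0) + b.a.0) | b.0 ⊢ -a-> s8, -b-> s10, -b-> s9
  s6 = a.0 | a.b.0 ⊢ -a-> s10, -a-> s11
  s7 = 0 | a.a.b.0 ⊢ -a-> s11
  s8 = (0 + 0) | b.0 ⊢ -b-> s12
  s9 = (a.(0 + 0) + b.a.0) | 0 ⊢ -a-> s12, -b-> s13
  s10 = a.0 | b.0 ⊢ -a-> s14, -b-> s13
  s11 = 0 | a.b.0 ⊢ -a-> s14
  s12 = (0 + 0) | 0 ⊢ ·
  s13 = a.0 | 0 ⊢ -a-> s15
  s14 = 0 | b.0 ⊢ -b-> s15
  s15 = 0 | 0 ⊢ ·
Q's transition system — 16 states:
  t0 = (b.a.0 + a.(0 + 0)) | a.a.b.0 ⊢ -a-> t1, -a-> t2, -b-> t3
  t1 = (0 + 0) | a.a.b.0 ⊢ -a-> t4
  t2 = (b.a.0 + a.(0 + 0)) | a.b.0 ⊢ -a-> t4, -a-> t5, -b-> t6
  t3 = a.0 | a.a.b.0 ⊢ -a-> t6, -a-> t7
  t4 = (0 + 0) | a.b.0 ⊢ -a-> t8
  t5 = (b.a.0 + a.(0 + 0)) | b.0 ⊢ -a-> t8, -b-> t10, -b-> t9
  t6 = a.0 | a.b.0 ⊢ -a-> t10, -a-> t11
  t7 = 0 | a.a.b.0 ⊢ -a-> t11
  t8 = (0 + 0) | b.0 ⊢ -b-> t12
  t9 = (b.a.0 + a.(0 + 0)) | 0 ⊢ -a-> t12, -b-> t13
  t10 = a.0 | b.0 ⊢ -a-> t14, -b-> t13
  t11 = 0 | a.b.0 ⊢ -a-> t14
  t12 = (0 + 0) | 0 ⊢ ·
  t13 = a.0 | 0 ⊢ -a-> t15
  t14 = 0 | b.0 ⊢ -b-> t15
  t15 = 0 | 0 ⊢ ·
Partition-refinement fixed point:
  B0 = {s0, t0}
  B1 = {s1, s7, t1, t7}
  B2 = {s11, s4, t11, t4}
  B3 = {s14, s8, t14, t8}
  B4 = {s12, s15, t12, t15}
  B5 = {s2, t2}
  B6 = {s6, t6}
  B7 = {s10, t10}
  B8 = {s13, t13}
  B9 = {s5, t5}
  B10 = {s9, t9}
  B11 = {s3, t3}
s0 ∈ B0, t0 ∈ B0 → same block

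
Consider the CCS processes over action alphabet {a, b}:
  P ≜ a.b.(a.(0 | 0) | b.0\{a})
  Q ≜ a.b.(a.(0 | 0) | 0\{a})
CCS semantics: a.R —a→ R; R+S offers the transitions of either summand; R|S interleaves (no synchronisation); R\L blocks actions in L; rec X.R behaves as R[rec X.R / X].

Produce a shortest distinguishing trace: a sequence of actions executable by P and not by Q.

abb

P's transition system — 6 states:
  s0 = a.b.(a.(0 | 0) | b.0\{a}) | -a-> s1
  s1 = b.(a.(0 | 0) | b.0\{a}) | -b-> s2
  s2 = a.(0 | 0) | b.0\{a} | -a-> s3, -b-> s4
  s3 = 0 | 0 | b.0\{a} | -b-> s5
  s4 = a.(0 | 0) | 0\{a} | -a-> s5
  s5 = 0 | 0 | 0\{a} | stopped
Q's transition system — 4 states:
  t0 = a.b.(a.(0 | 0) | 0\{a}) | -a-> t1
  t1 = b.(a.(0 | 0) | 0\{a}) | -b-> t2
  t2 = a.(0 | 0) | 0\{a} | -a-> t3
  t3 = 0 | 0 | 0\{a} | stopped
Trace ⟨abb⟩ through P, begin at {s0}:
  after a @ step 1: {s1}
  after b @ step 2: {s2}
  after b @ step 3: {s4}
  ✓ P
Trace ⟨abb⟩ through Q, begin at {t0}:
  after a @ step 1: {t1}
  after b @ step 2: {t2}
  after b @ step 3: no successor for Q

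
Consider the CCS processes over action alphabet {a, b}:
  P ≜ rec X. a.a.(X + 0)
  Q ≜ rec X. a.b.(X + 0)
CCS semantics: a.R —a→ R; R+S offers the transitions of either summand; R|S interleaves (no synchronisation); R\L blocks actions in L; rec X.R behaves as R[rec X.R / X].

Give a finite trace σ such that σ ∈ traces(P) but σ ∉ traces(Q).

aa

P's transition system — 3 states:
  u0 = rec X. a.a.(X + 0) | =a=> u1
  u1 = a.((rec X. a.a.(X + 0)) + 0) | =a=> u2
  u2 = (rec X. a.a.(X + 0)) + 0 | =a=> u1
Q's transition system — 3 states:
  v0 = rec X. a.b.(X + 0) | =a=> v1
  v1 = b.((rec X. a.b.(X + 0)) + 0) | =b=> v2
  v2 = (rec X. a.b.(X + 0)) + 0 | =a=> v1
Run σ = ⟨aa⟩ on P: start {u0}
  step 1 (a): {u1}
  step 2 (a): {u2}
  ✓ P
Run σ = ⟨aa⟩ on Q: start {v0}
  step 1 (a): {v1}
  step 2 (a): no successor for Q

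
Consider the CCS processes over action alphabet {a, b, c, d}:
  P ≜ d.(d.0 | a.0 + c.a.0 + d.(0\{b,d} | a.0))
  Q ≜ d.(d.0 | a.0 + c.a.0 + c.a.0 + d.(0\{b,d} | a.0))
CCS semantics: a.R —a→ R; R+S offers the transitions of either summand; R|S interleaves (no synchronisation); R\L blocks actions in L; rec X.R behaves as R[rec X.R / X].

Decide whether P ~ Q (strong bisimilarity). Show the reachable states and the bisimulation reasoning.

bisimilar

Reachable graph of P (9 states):
  p0 = d.(d.0 | a.0 + c.a.0 + d.(0\{b,d} | a.0)) → ··d··> p1
  p1 = d.0 | a.0 + c.a.0 + d.(0\{b,d} | a.0) → ··a··> p2, ··c··> p3, ··d··> p4, ··d··> p5
  p2 = d.0 | 0 → ··d··> p6
  p3 = a.0 → ··a··> p7
  p4 = 0 | a.0 → ··a··> p6
  p5 = 0\{b,d} | a.0 → ··a··> p8
  p6 = 0 | 0 → stopped
  p7 = 0 → stopped
  p8 = 0\{b,d} | 0 → stopped
Reachable graph of Q (9 states):
  q0 = d.(d.0 | a.0 + c.a.0 + c.a.0 + d.(0\{b,d} | a.0)) → ··d··> q1
  q1 = d.0 | a.0 + c.a.0 + c.a.0 + d.(0\{b,d} | a.0) → ··a··> q2, ··c··> q3, ··d··> q4, ··d··> q5
  q2 = d.0 | 0 → ··d··> q6
  q3 = a.0 → ··a··> q7
  q4 = 0 | a.0 → ··a··> q6
  q5 = 0\{b,d} | a.0 → ··a··> q8
  q6 = 0 | 0 → stopped
  q7 = 0 → stopped
  q8 = 0\{b,d} | 0 → stopped
Coarsest stable partition (strong bisimilarity classes):
  B0 = {p0, q0}
  B1 = {p1, q1}
  B2 = {p3, p4, p5, q3, q4, q5}
  B3 = {p6, p7, p8, q6, q7, q8}
  B4 = {p2, q2}
p0 ∈ B0, q0 ∈ B0 → same block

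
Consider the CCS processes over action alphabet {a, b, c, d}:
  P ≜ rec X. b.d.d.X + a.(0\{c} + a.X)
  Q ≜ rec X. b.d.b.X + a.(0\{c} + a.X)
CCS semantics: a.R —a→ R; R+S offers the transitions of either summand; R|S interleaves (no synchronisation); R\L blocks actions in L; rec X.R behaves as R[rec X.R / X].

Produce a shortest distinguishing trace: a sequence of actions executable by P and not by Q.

bdd

P's transition system — 4 states:
  s0 = rec X. b.d.d.X + a.(0\{c} + a.X) :: -a-> s1, -b-> s2
  s1 = 0\{c} + a.(rec X. b.d.d.X + a.(0\{c} + a.X)) :: -a-> s0
  s2 = d.d.(rec X. b.d.d.X + a.(0\{c} + a.X)) :: -d-> s3
  s3 = d.(rec X. b.d.d.X + a.(0\{c} + a.X)) :: -d-> s0
Q's transition system — 4 states:
  t0 = rec X. b.d.b.X + a.(0\{c} + a.X) :: -a-> t1, -b-> t2
  t1 = 0\{c} + a.(rec X. b.d.b.X + a.(0\{c} + a.X)) :: -a-> t0
  t2 = d.b.(rec X. b.d.b.X + a.(0\{c} + a.X)) :: -d-> t3
  t3 = b.(rec X. b.d.b.X + a.(0\{c} + a.X)) :: -b-> t0
Trace ⟨bdd⟩ through P, begin at {s0}:
  after b @ step 1: {s2}
  after d @ step 2: {s3}
  after d @ step 3: {s0}
  ✓ P
Trace ⟨bdd⟩ through Q, begin at {t0}:
  after b @ step 1: {t2}
  after d @ step 2: {t3}
  after d @ step 3: ∅ (Q stuck)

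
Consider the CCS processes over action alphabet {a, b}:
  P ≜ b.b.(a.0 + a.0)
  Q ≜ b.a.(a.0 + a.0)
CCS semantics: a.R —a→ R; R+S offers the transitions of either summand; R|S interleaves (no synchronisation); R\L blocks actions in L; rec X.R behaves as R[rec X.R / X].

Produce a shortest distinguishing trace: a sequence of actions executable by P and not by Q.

P's transition system — 4 states:
  p0 = b.b.(a.0 + a.0) :: --b--▸ p1
  p1 = b.(a.0 + a.0) :: --b--▸ p2
  p2 = a.0 + a.0 :: --a--▸ p3
  p3 = 0 :: ∅
Q's transition system — 4 states:
  q0 = b.a.(a.0 + a.0) :: --b--▸ q1
  q1 = a.(a.0 + a.0) :: --a--▸ q2
  q2 = a.0 + a.0 :: --a--▸ q3
  q3 = 0 :: ∅
Executing bb from P (initial set {p0}):
  [1] b ⇒ {p1}
  [2] b ⇒ {p2}
  ✓ P
Executing bb from Q (initial set {q0}):
  [1] b ⇒ {q1}
  [2] b ⇒ ∅  — Q cannot continue

bb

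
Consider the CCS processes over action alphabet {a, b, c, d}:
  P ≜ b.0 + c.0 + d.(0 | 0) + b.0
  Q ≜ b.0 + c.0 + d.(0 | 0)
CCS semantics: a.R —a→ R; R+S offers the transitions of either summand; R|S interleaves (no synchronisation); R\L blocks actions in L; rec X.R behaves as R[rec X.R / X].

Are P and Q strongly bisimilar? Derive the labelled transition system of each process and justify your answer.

P's transition system — 3 states:
  p0 = b.0 + c.0 + d.(0 | 0) + b.0 :: --b--▸ p1, --c--▸ p1, --d--▸ p2
  p1 = 0 :: ·
  p2 = 0 | 0 :: ·
Q's transition system — 3 states:
  q0 = b.0 + c.0 + d.(0 | 0) :: --b--▸ q1, --c--▸ q1, --d--▸ q2
  q1 = 0 :: ·
  q2 = 0 | 0 :: ·
Coarsest stable partition (strong bisimilarity classes):
  B0 = {p0, q0}
  B1 = {p1, p2, q1, q2}
p0 ∈ B0, q0 ∈ B0 → same block

YES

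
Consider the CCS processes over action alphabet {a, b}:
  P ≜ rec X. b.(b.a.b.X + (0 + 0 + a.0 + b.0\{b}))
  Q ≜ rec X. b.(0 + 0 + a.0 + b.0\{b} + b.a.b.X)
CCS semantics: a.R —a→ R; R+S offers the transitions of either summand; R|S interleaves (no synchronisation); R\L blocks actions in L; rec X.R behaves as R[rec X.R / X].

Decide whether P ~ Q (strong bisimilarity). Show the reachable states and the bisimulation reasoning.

P's transition system — 6 states:
  s0 = rec X. b.(b.a.b.X + (0 + 0 + a.0 + b.0\{b})) → ··b··> s1
  s1 = b.a.b.(rec X. b.(b.a.b.X + (0 + 0 + a.0 + b.0\{b}))) + (0 + 0 + a.0 + b.0\{b}) → ··a··> s2, ··b··> s3, ··b··> s4
  s2 = 0 → stopped
  s3 = 0\{b} → stopped
  s4 = a.b.(rec X. b.(b.a.b.X + (0 + 0 + a.0 + b.0\{b}))) → ··a··> s5
  s5 = b.(rec X. b.(b.a.b.X + (0 + 0 + a.0 + b.0\{b}))) → ··b··> s0
Q's transition system — 6 states:
  t0 = rec X. b.(0 + 0 + a.0 + b.0\{b} + b.a.b.X) → ··b··> t1
  t1 = 0 + 0 + a.0 + b.0\{b} + b.a.b.(rec X. b.(0 + 0 + a.0 + b.0\{b} + b.a.b.X)) → ··a··> t2, ··b··> t3, ··b··> t4
  t2 = 0 → stopped
  t3 = 0\{b} → stopped
  t4 = a.b.(rec X. b.(0 + 0 + a.0 + b.0\{b} + b.a.b.X)) → ··a··> t5
  t5 = b.(rec X. b.(0 + 0 + a.0 + b.0\{b} + b.a.b.X)) → ··b··> t0
Coarsest stable partition (strong bisimilarity classes):
  B0 = {s0, t0}
  B1 = {s1, t1}
  B2 = {s2, s3, t2, t3}
  B3 = {s4, t4}
  B4 = {s5, t5}
s0 ∈ B0, t0 ∈ B0 → same block

YES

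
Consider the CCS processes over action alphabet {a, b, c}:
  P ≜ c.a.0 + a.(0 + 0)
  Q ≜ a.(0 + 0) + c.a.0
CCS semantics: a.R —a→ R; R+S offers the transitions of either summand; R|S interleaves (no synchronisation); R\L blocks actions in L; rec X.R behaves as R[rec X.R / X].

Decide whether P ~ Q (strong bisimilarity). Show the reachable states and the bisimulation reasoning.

bisimilar

Reachable graph of P (4 states):
  s0 = c.a.0 + a.(0 + 0) → ··a··> s1, ··c··> s2
  s1 = 0 + 0 → (no moves)
  s2 = a.0 → ··a··> s3
  s3 = 0 → (no moves)
Reachable graph of Q (4 states):
  t0 = a.(0 + 0) + c.a.0 → ··a··> t1, ··c··> t2
  t1 = 0 + 0 → (no moves)
  t2 = a.0 → ··a··> t3
  t3 = 0 → (no moves)
Partition-refinement fixed point:
  B0 = {s0, t0}
  B1 = {s1, s3, t1, t3}
  B2 = {s2, t2}
s0 ∈ B0, t0 ∈ B0 → same block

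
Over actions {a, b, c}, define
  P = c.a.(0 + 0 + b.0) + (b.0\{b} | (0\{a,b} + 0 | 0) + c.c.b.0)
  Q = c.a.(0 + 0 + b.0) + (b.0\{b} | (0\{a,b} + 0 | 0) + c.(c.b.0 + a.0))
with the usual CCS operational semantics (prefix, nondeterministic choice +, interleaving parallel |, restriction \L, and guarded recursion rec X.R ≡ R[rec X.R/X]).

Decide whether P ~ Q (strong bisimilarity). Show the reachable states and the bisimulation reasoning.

P ≁ Q

LTS(P): 7 reachable states
  p0 = c.a.(0 + 0 + b.0) + (b.0\{b} | (0\{a,b} + 0 | 0) + c.c.b.0) ⊢ —b→ p1, —c→ p2, —c→ p3
  p1 = 0\{b} | (0\{a,b} + 0 | 0) ⊢ ∅
  p2 = a.(0 + 0 + b.0) ⊢ —a→ p4
  p3 = c.b.0 ⊢ —c→ p5
  p4 = 0 + 0 + b.0 ⊢ —b→ p6
  p5 = b.0 ⊢ —b→ p6
  p6 = 0 ⊢ ∅
LTS(Q): 7 reachable states
  q0 = c.a.(0 + 0 + b.0) + (b.0\{b} | (0\{a,b} + 0 | 0) + c.(c.b.0 + a.0)) ⊢ —b→ q1, —c→ q2, —c→ q3
  q1 = 0\{b} | (0\{a,b} + 0 | 0) ⊢ ∅
  q2 = a.(0 + 0 + b.0) ⊢ —a→ q4
  q3 = c.b.0 + a.0 ⊢ —a→ q5, —c→ q6
  q4 = 0 + 0 + b.0 ⊢ —b→ q5
  q5 = 0 ⊢ ∅
  q6 = b.0 ⊢ —b→ q5
Partition-refinement fixed point:
  B0 = {p0}
  B1 = {p3}
  B2 = {p4, p5, q4, q6}
  B3 = {p1, p6, q1, q5}
  B4 = {p2, q2}
  B5 = {q0}
  B6 = {q3}
p0 ∈ B0, q0 ∈ B5 → different blocks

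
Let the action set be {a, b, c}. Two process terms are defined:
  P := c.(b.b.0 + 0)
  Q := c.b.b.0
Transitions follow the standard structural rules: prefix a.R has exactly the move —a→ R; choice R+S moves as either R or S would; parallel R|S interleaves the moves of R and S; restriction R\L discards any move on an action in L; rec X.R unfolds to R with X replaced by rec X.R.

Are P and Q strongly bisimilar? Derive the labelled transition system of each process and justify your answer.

bisimilar

P's transition system — 4 states:
  u0 = c.(b.b.0 + 0) has moves -c-> u1
  u1 = b.b.0 + 0 has moves -b-> u2
  u2 = b.0 has moves -b-> u3
  u3 = 0 has moves ∅
Q's transition system — 4 states:
  v0 = c.b.b.0 has moves -c-> v1
  v1 = b.b.0 has moves -b-> v2
  v2 = b.0 has moves -b-> v3
  v3 = 0 has moves ∅
Coarsest stable partition (strong bisimilarity classes):
  B0 = {u0, v0}
  B1 = {u1, v1}
  B2 = {u2, v2}
  B3 = {u3, v3}
u0 ∈ B0, v0 ∈ B0 → same block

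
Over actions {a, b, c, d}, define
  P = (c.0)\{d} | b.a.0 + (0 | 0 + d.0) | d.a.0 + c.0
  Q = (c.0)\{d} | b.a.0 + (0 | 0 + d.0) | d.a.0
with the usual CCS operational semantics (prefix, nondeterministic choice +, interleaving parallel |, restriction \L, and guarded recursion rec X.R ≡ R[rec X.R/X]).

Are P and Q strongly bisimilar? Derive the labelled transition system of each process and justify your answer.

P ≁ Q

LTS(P): 12 reachable states
  m0 = (c.0)\{d} | b.a.0 + (0 | 0 + d.0) | d.a.0 + c.0 has moves ··b··> m1, ··c··> m2, ··c··> m3, ··d··> m4, ··d··> m5
  m1 = (c.0)\{d} | a.0 has moves ··a··> m6, ··c··> m7
  m2 = 0 has moves stopped
  m3 = 0\{d} | b.a.0 has moves ··b··> m7
  m4 = (0 | 0 + d.0) | a.0 has moves ··a··> m8, ··d··> m9
  m5 = 0 | d.a.0 has moves ··d··> m9
  m6 = (c.0)\{d} | 0 has moves ··c··> m10
  m7 = 0\{d} | a.0 has moves ··a··> m10
  m8 = (0 | 0 + d.0) | 0 has moves ··d··> m11
  m9 = 0 | a.0 has moves ··a··> m11
  m10 = 0\{d} | 0 has moves stopped
  m11 = 0 | 0 has moves stopped
LTS(Q): 11 reachable states
  n0 = (c.0)\{d} | b.a.0 + (0 | 0 + d.0) | d.a.0 has moves ··b··> n1, ··c··> n2, ··d··> n3, ··d··> n4
  n1 = (c.0)\{d} | a.0 has moves ··a··> n5, ··c··> n6
  n2 = 0\{d} | b.a.0 has moves ··b··> n6
  n3 = (0 | 0 + d.0) | a.0 has moves ··a··> n7, ··d··> n8
  n4 = 0 | d.a.0 has moves ··d··> n8
  n5 = (c.0)\{d} | 0 has moves ··c··> n9
  n6 = 0\{d} | a.0 has moves ··a··> n9
  n7 = (0 | 0 + d.0) | 0 has moves ··d··> n10
  n8 = 0 | a.0 has moves ··a··> n10
  n9 = 0\{d} | 0 has moves stopped
  n10 = 0 | 0 has moves stopped
Coarsest stable partition (strong bisimilarity classes):
  B0 = {m0}
  B1 = {m5, n4}
  B2 = {m7, m9, n6, n8}
  B3 = {m10, m11, m2, n10, n9}
  B4 = {m4, n3}
  B5 = {m8, n7}
  B6 = {m3, n2}
  B7 = {m1, n1}
  B8 = {m6, n5}
  B9 = {n0}
m0 ∈ B0, n0 ∈ B9 → different blocks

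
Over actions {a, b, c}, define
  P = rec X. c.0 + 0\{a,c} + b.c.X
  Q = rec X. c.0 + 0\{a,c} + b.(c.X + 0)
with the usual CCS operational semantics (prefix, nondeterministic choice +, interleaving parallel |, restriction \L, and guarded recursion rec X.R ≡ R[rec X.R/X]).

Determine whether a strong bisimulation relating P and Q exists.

LTS(P): 3 reachable states
  s0 = rec X. c.0 + 0\{a,c} + b.c.X ⊢ =b=> s1, =c=> s2
  s1 = c.(rec X. c.0 + 0\{a,c} + b.c.X) ⊢ =c=> s0
  s2 = 0 ⊢ ·
LTS(Q): 3 reachable states
  t0 = rec X. c.0 + 0\{a,c} + b.(c.X + 0) ⊢ =b=> t1, =c=> t2
  t1 = c.(rec X. c.0 + 0\{a,c} + b.(c.X + 0)) + 0 ⊢ =c=> t0
  t2 = 0 ⊢ ·
Partition-refinement fixed point:
  B0 = {s0, t0}
  B1 = {s1, t1}
  B2 = {s2, t2}
s0 ∈ B0, t0 ∈ B0 → same block

bisimilar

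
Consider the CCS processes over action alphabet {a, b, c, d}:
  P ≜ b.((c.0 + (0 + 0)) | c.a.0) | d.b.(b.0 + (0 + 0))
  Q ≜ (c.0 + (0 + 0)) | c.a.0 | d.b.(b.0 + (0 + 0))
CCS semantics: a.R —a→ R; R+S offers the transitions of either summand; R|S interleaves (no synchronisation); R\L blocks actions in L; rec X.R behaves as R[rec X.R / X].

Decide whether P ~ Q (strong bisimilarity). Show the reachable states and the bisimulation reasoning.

LTS(P): 28 reachable states
  m0 = b.((c.0 + (0 + 0)) | c.a.0) | d.b.(b.0 + (0 + 0)) ⊢ --b--▸ m1, --d--▸ m2
  m1 = (c.0 + (0 + 0)) | c.a.0 | d.b.(b.0 + (0 + 0)) ⊢ --c--▸ m3, --c--▸ m4, --d--▸ m5
  m2 = b.((c.0 + (0 + 0)) | c.a.0) | b.(b.0 + (0 + 0)) ⊢ --b--▸ m5, --b--▸ m6
  m3 = (c.0 + (0 + 0)) | a.0 | d.b.(b.0 + (0 + 0)) ⊢ --a--▸ m7, --c--▸ m8, --d--▸ m9
  m4 = 0 | c.a.0 | d.b.(b.0 + (0 + 0)) ⊢ --c--▸ m8, --d--▸ m10
  m5 = (c.0 + (0 + 0)) | c.a.0 | b.(b.0 + (0 + 0)) ⊢ --b--▸ m11, --c--▸ m10, --c--▸ m9
  m6 = b.((c.0 + (0 + 0)) | c.a.0) | (b.0 + (0 + 0)) ⊢ --b--▸ m11, --b--▸ m12
  m7 = (c.0 + (0 + 0)) | 0 | d.b.(b.0 + (0 + 0)) ⊢ --c--▸ m13, --d--▸ m14
  m8 = 0 | a.0 | d.b.(b.0 + (0 + 0)) ⊢ --a--▸ m13, --d--▸ m15
  m9 = (c.0 + (0 + 0)) | a.0 | b.(b.0 + (0 + 0)) ⊢ --a--▸ m14, --b--▸ m16, --c--▸ m15
  m10 = 0 | c.a.0 | b.(b.0 + (0 + 0)) ⊢ --b--▸ m17, --c--▸ m15
  m11 = (c.0 + (0 + 0)) | c.a.0 | (b.0 + (0 + 0)) ⊢ --b--▸ m18, --c--▸ m16, --c--▸ m17
  m12 = b.((c.0 + (0 + 0)) | c.a.0) | 0 ⊢ --b--▸ m18
  m13 = 0 | 0 | d.b.(b.0 + (0 + 0)) ⊢ --d--▸ m19
  m14 = (c.0 + (0 + 0)) | 0 | b.(b.0 + (0 + 0)) ⊢ --b--▸ m20, --c--▸ m19
  m15 = 0 | a.0 | b.(b.0 + (0 + 0)) ⊢ --a--▸ m19, --b--▸ m21
  m16 = (c.0 + (0 + 0)) | a.0 | (b.0 + (0 + 0)) ⊢ --a--▸ m20, --b--▸ m22, --c--▸ m21
  m17 = 0 | c.a.0 | (b.0 + (0 + 0)) ⊢ --b--▸ m23, --c--▸ m21
  m18 = (c.0 + (0 + 0)) | c.a.0 | 0 ⊢ --c--▸ m22, --c--▸ m23
  m19 = 0 | 0 | b.(b.0 + (0 + 0)) ⊢ --b--▸ m24
  m20 = (c.0 + (0 + 0)) | 0 | (b.0 + (0 + 0)) ⊢ --b--▸ m25, --c--▸ m24
  m21 = 0 | a.0 | (b.0 + (0 + 0)) ⊢ --a--▸ m24, --b--▸ m26
  m22 = (c.0 + (0 + 0)) | a.0 | 0 ⊢ --a--▸ m25, --c--▸ m26
  m23 = 0 | c.a.0 | 0 ⊢ --c--▸ m26
  m24 = 0 | 0 | (b.0 + (0 + 0)) ⊢ --b--▸ m27
  m25 = (c.0 + (0 + 0)) | 0 | 0 ⊢ --c--▸ m27
  m26 = 0 | a.0 | 0 ⊢ --a--▸ m27
  m27 = 0 | 0 | 0 ⊢ stopped
LTS(Q): 24 reachable states
  n0 = (c.0 + (0 + 0)) | c.a.0 | d.b.(b.0 + (0 + 0)) ⊢ --c--▸ n1, --c--▸ n2, --d--▸ n3
  n1 = (c.0 + (0 + 0)) | a.0 | d.b.(b.0 + (0 + 0)) ⊢ --a--▸ n4, --c--▸ n5, --d--▸ n6
  n2 = 0 | c.a.0 | d.b.(b.0 + (0 + 0)) ⊢ --c--▸ n5, --d--▸ n7
  n3 = (c.0 + (0 + 0)) | c.a.0 | b.(b.0 + (0 + 0)) ⊢ --b--▸ n8, --c--▸ n6, --c--▸ n7
  n4 = (c.0 + (0 + 0)) | 0 | d.b.(b.0 + (0 + 0)) ⊢ --c--▸ n9, --d--▸ n10
  n5 = 0 | a.0 | d.b.(b.0 + (0 + 0)) ⊢ --a--▸ n9, --d--▸ n11
  n6 = (c.0 + (0 + 0)) | a.0 | b.(b.0 + (0 + 0)) ⊢ --a--▸ n10, --b--▸ n12, --c--▸ n11
  n7 = 0 | c.a.0 | b.(b.0 + (0 + 0)) ⊢ --b--▸ n13, --c--▸ n11
  n8 = (c.0 + (0 + 0)) | c.a.0 | (b.0 + (0 + 0)) ⊢ --b--▸ n14, --c--▸ n12, --c--▸ n13
  n9 = 0 | 0 | d.b.(b.0 + (0 + 0)) ⊢ --d--▸ n15
  n10 = (c.0 + (0 + 0)) | 0 | b.(b.0 + (0 + 0)) ⊢ --b--▸ n16, --c--▸ n15
  n11 = 0 | a.0 | b.(b.0 + (0 + 0)) ⊢ --a--▸ n15, --b--▸ n17
  n12 = (c.0 + (0 + 0)) | a.0 | (b.0 + (0 + 0)) ⊢ --a--▸ n16, --b--▸ n18, --c--▸ n17
  n13 = 0 | c.a.0 | (b.0 + (0 + 0)) ⊢ --b--▸ n19, --c--▸ n17
  n14 = (c.0 + (0 + 0)) | c.a.0 | 0 ⊢ --c--▸ n18, --c--▸ n19
  n15 = 0 | 0 | b.(b.0 + (0 + 0)) ⊢ --b--▸ n20
  n16 = (c.0 + (0 + 0)) | 0 | (b.0 + (0 + 0)) ⊢ --b--▸ n21, --c--▸ n20
  n17 = 0 | a.0 | (b.0 + (0 + 0)) ⊢ --a--▸ n20, --b--▸ n22
  n18 = (c.0 + (0 + 0)) | a.0 | 0 ⊢ --a--▸ n21, --c--▸ n22
  n19 = 0 | c.a.0 | 0 ⊢ --c--▸ n22
  n20 = 0 | 0 | (b.0 + (0 + 0)) ⊢ --b--▸ n23
  n21 = (c.0 + (0 + 0)) | 0 | 0 ⊢ --c--▸ n23
  n22 = 0 | a.0 | 0 ⊢ --a--▸ n23
  n23 = 0 | 0 | 0 ⊢ stopped
Bisimilarity quotient blocks:
  B0 = {m0}
  B1 = {m2}
  B2 = {m5, n3}
  B3 = {m9, n6}
  B4 = {m16, n12}
  B5 = {m22, n18}
  B6 = {m25, n21}
  B7 = {m27, n23}
  B8 = {m26, n22}
  B9 = {m21, n17}
  B10 = {m24, n20}
  B11 = {m20, n16}
  B12 = {m14, n10}
  B13 = {m19, n15}
  B14 = {m15, n11}
  B15 = {m11, n8}
  B16 = {m18, n14}
  B17 = {m23, n19}
  B18 = {m17, n13}
  B19 = {m10, n7}
  B20 = {m6}
  B21 = {m12}
  B22 = {m1, n0}
  B23 = {m3, n1}
  B24 = {m8, n5}
  B25 = {m13, n9}
  B26 = {m7, n4}
  B27 = {m4, n2}
m0 ∈ B0, n0 ∈ B22 → different blocks

P ≁ Q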